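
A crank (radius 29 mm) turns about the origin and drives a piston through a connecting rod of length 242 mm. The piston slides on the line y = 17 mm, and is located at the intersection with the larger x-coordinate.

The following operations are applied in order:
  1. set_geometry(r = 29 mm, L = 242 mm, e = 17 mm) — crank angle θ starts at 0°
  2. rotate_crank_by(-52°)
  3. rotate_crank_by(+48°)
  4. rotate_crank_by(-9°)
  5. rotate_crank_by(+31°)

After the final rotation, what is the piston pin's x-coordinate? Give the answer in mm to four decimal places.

269.4471

set_geometry: r = 29 mm, L = 242 mm, e = 17 mm; θ ← 0°
rotate_crank_by(-52°): θ ← 0° -52° = -52°
rotate_crank_by(+48°): θ ← -52° +48° = -4°
rotate_crank_by(-9°): θ ← -4° -9° = -13°
rotate_crank_by(+31°): θ ← -13° +31° = 18°
crank pin P = (r cos θ, r sin θ) = (27.580639, 8.961493)
h = r sin θ − e = 8.961493 − 17 = -8.038507
x = r cos θ + √(L² − h²) = 27.580639 + √(58564.0 − 64.6176) = 27.580639 + 241.866456 = 269.447095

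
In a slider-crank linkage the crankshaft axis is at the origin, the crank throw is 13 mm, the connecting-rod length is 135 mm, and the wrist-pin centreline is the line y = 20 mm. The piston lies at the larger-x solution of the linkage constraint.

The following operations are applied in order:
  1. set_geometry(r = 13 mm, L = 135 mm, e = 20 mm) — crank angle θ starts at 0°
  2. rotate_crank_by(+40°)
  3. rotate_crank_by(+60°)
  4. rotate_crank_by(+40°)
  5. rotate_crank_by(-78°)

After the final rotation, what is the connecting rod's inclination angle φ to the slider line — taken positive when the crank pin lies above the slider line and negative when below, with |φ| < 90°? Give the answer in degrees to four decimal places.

-3.6191

set_geometry: r = 13 mm, L = 135 mm, e = 20 mm; θ ← 0°
rotate_crank_by(+40°): θ ← 0° +40° = 40°
rotate_crank_by(+60°): θ ← 40° +60° = 100°
rotate_crank_by(+40°): θ ← 100° +40° = 140°
rotate_crank_by(-78°): θ ← 140° -78° = 62°
crank pin P = (r cos θ, r sin θ) = (6.103130, 11.478319)
h = r sin θ − e = 11.478319 − 20 = -8.521681
sin φ = h / L = -8.521681 / 135 = -0.06312357
φ = arcsin(-0.06312357) = -3.619120°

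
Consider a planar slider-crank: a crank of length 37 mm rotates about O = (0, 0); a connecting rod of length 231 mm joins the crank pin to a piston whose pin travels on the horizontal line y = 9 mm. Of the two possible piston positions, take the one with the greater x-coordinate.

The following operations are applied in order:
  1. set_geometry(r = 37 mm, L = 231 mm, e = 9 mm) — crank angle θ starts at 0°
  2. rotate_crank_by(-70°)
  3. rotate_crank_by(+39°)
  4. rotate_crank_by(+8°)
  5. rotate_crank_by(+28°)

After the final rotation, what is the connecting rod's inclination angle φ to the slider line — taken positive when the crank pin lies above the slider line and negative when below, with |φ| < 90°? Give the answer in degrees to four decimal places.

set_geometry: r = 37 mm, L = 231 mm, e = 9 mm; θ ← 0°
rotate_crank_by(-70°): θ ← 0° -70° = -70°
rotate_crank_by(+39°): θ ← -70° +39° = -31°
rotate_crank_by(+8°): θ ← -31° +8° = -23°
rotate_crank_by(+28°): θ ← -23° +28° = 5°
crank pin P = (r cos θ, r sin θ) = (36.859204, 3.224762)
h = r sin θ − e = 3.224762 − 9 = -5.775238
sin φ = h / L = -5.775238 / 231 = -0.02500103
φ = arcsin(-0.02500103) = -1.432603°

-1.4326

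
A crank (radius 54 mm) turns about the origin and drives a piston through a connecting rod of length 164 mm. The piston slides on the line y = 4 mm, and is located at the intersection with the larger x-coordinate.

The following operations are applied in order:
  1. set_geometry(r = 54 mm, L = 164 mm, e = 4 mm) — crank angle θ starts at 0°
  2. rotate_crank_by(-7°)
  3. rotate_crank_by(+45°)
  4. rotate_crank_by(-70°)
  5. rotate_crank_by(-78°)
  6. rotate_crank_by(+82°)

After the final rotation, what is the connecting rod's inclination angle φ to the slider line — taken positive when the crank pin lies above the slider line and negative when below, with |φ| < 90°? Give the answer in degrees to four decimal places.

set_geometry: r = 54 mm, L = 164 mm, e = 4 mm; θ ← 0°
rotate_crank_by(-7°): θ ← 0° -7° = -7°
rotate_crank_by(+45°): θ ← -7° +45° = 38°
rotate_crank_by(-70°): θ ← 38° -70° = -32°
rotate_crank_by(-78°): θ ← -32° -78° = -110°
rotate_crank_by(+82°): θ ← -110° +82° = -28°
crank pin P = (r cos θ, r sin θ) = (47.679170, -25.351464)
h = r sin θ − e = -25.351464 − 4 = -29.351464
sin φ = h / L = -29.351464 / 164 = -0.17897234
φ = arcsin(-0.17897234) = -10.309907°

-10.3099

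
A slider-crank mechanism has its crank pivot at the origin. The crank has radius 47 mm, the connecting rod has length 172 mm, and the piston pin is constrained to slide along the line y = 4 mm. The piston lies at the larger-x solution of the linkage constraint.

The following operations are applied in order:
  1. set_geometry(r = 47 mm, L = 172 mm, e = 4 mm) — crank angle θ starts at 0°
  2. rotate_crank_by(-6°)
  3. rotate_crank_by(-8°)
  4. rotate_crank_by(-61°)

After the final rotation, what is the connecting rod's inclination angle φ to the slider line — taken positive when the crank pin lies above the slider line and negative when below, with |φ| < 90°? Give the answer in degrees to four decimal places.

-16.6904

set_geometry: r = 47 mm, L = 172 mm, e = 4 mm; θ ← 0°
rotate_crank_by(-6°): θ ← 0° -6° = -6°
rotate_crank_by(-8°): θ ← -6° -8° = -14°
rotate_crank_by(-61°): θ ← -14° -61° = -75°
crank pin P = (r cos θ, r sin θ) = (12.164495, -45.398514)
h = r sin θ − e = -45.398514 − 4 = -49.398514
sin φ = h / L = -49.398514 / 172 = -0.28720066
φ = arcsin(-0.28720066) = -16.690438°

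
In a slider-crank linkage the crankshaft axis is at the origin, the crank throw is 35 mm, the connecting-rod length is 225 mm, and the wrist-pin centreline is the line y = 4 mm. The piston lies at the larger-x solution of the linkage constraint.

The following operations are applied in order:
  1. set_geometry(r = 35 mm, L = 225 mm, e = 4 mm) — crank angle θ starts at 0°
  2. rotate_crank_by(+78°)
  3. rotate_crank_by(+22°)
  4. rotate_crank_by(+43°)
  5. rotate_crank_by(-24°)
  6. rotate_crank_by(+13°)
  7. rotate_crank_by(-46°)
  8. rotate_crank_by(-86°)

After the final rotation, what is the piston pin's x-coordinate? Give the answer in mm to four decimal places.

set_geometry: r = 35 mm, L = 225 mm, e = 4 mm; θ ← 0°
rotate_crank_by(+78°): θ ← 0° +78° = 78°
rotate_crank_by(+22°): θ ← 78° +22° = 100°
rotate_crank_by(+43°): θ ← 100° +43° = 143°
rotate_crank_by(-24°): θ ← 143° -24° = 119°
rotate_crank_by(+13°): θ ← 119° +13° = 132°
rotate_crank_by(-46°): θ ← 132° -46° = 86°
rotate_crank_by(-86°): θ ← 86° -86° = 0°
crank pin P = (r cos θ, r sin θ) = (35.000000, 0.000000)
h = r sin θ − e = 0.000000 − 4 = -4.000000
x = r cos θ + √(L² − h²) = 35.000000 + √(50625.0 − 16.0000) = 35.000000 + 224.964442 = 259.964442

259.9644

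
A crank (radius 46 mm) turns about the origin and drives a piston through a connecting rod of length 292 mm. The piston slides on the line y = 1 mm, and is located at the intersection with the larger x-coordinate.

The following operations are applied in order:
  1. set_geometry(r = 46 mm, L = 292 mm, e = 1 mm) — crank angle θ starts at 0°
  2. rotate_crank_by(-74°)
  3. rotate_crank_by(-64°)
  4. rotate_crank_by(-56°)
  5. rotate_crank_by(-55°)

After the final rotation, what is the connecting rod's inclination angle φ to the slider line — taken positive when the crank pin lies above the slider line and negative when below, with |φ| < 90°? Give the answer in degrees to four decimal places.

8.2589

set_geometry: r = 46 mm, L = 292 mm, e = 1 mm; θ ← 0°
rotate_crank_by(-74°): θ ← 0° -74° = -74°
rotate_crank_by(-64°): θ ← -74° -64° = -138°
rotate_crank_by(-56°): θ ← -138° -56° = -194°
rotate_crank_by(-55°): θ ← -194° -55° = -249°
crank pin P = (r cos θ, r sin θ) = (-16.484926, 42.944700)
h = r sin θ − e = 42.944700 − 1 = 41.944700
sin φ = h / L = 41.944700 / 292 = 0.14364623
φ = arcsin(0.14364623) = 8.258893°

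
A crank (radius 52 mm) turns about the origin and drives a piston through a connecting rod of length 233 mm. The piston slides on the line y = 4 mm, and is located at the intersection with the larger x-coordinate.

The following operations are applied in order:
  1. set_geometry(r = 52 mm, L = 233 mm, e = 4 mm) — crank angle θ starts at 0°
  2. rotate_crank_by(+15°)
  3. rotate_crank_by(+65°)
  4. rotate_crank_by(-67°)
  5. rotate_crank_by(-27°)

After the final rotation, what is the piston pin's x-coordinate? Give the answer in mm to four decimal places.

set_geometry: r = 52 mm, L = 233 mm, e = 4 mm; θ ← 0°
rotate_crank_by(+15°): θ ← 0° +15° = 15°
rotate_crank_by(+65°): θ ← 15° +65° = 80°
rotate_crank_by(-67°): θ ← 80° -67° = 13°
rotate_crank_by(-27°): θ ← 13° -27° = -14°
crank pin P = (r cos θ, r sin θ) = (50.455378, -12.579939)
h = r sin θ − e = -12.579939 − 4 = -16.579939
x = r cos θ + √(L² − h²) = 50.455378 + √(54289.0 − 274.8944) = 50.455378 + 232.409349 = 282.864727

282.8647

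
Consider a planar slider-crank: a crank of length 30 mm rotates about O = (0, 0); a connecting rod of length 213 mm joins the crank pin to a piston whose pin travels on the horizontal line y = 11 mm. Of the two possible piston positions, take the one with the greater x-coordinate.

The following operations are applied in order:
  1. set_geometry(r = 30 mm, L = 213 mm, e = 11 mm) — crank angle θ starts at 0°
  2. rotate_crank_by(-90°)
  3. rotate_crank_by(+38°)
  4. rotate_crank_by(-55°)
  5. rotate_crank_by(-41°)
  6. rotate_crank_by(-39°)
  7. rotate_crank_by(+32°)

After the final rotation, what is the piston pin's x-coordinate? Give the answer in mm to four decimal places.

184.4905

set_geometry: r = 30 mm, L = 213 mm, e = 11 mm; θ ← 0°
rotate_crank_by(-90°): θ ← 0° -90° = -90°
rotate_crank_by(+38°): θ ← -90° +38° = -52°
rotate_crank_by(-55°): θ ← -52° -55° = -107°
rotate_crank_by(-41°): θ ← -107° -41° = -148°
rotate_crank_by(-39°): θ ← -148° -39° = -187°
rotate_crank_by(+32°): θ ← -187° +32° = -155°
crank pin P = (r cos θ, r sin θ) = (-27.189234, -12.678548)
h = r sin θ − e = -12.678548 − 11 = -23.678548
x = r cos θ + √(L² − h²) = -27.189234 + √(45369.0 − 560.6736) = -27.189234 + 211.679773 = 184.490540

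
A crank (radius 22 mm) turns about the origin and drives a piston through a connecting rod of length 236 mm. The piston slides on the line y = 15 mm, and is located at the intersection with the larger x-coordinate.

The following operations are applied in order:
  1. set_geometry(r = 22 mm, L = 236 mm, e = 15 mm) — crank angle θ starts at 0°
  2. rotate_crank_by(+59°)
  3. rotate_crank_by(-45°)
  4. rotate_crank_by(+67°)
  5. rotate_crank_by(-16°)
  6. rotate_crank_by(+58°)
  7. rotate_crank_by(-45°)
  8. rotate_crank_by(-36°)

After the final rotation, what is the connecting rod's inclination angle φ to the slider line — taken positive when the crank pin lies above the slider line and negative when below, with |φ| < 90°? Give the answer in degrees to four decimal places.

set_geometry: r = 22 mm, L = 236 mm, e = 15 mm; θ ← 0°
rotate_crank_by(+59°): θ ← 0° +59° = 59°
rotate_crank_by(-45°): θ ← 59° -45° = 14°
rotate_crank_by(+67°): θ ← 14° +67° = 81°
rotate_crank_by(-16°): θ ← 81° -16° = 65°
rotate_crank_by(+58°): θ ← 65° +58° = 123°
rotate_crank_by(-45°): θ ← 123° -45° = 78°
rotate_crank_by(-36°): θ ← 78° -36° = 42°
crank pin P = (r cos θ, r sin θ) = (16.349186, 14.720873)
h = r sin θ − e = 14.720873 − 15 = -0.279127
sin φ = h / L = -0.279127 / 236 = -0.00118274
φ = arcsin(-0.00118274) = -0.067766°

-0.0678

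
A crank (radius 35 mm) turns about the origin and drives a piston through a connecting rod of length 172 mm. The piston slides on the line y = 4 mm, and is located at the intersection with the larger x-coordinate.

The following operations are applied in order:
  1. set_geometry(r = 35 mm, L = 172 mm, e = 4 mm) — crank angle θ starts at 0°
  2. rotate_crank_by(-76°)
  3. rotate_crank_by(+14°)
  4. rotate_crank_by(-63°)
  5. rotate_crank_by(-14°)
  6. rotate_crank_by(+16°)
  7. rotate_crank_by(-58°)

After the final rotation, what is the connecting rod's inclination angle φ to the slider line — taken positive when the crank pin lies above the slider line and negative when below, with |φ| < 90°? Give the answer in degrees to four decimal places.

-1.1291

set_geometry: r = 35 mm, L = 172 mm, e = 4 mm; θ ← 0°
rotate_crank_by(-76°): θ ← 0° -76° = -76°
rotate_crank_by(+14°): θ ← -76° +14° = -62°
rotate_crank_by(-63°): θ ← -62° -63° = -125°
rotate_crank_by(-14°): θ ← -125° -14° = -139°
rotate_crank_by(+16°): θ ← -139° +16° = -123°
rotate_crank_by(-58°): θ ← -123° -58° = -181°
crank pin P = (r cos θ, r sin θ) = (-34.994669, 0.610834)
h = r sin θ − e = 0.610834 − 4 = -3.389166
sin φ = h / L = -3.389166 / 172 = -0.01970445
φ = arcsin(-0.01970445) = -1.129055°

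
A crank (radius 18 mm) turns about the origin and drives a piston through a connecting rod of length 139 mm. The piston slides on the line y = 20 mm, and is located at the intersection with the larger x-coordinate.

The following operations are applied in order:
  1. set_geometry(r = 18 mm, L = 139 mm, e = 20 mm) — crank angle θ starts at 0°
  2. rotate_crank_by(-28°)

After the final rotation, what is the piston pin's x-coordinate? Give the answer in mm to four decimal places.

151.9503

set_geometry: r = 18 mm, L = 139 mm, e = 20 mm; θ ← 0°
rotate_crank_by(-28°): θ ← 0° -28° = -28°
crank pin P = (r cos θ, r sin θ) = (15.893057, -8.450488)
h = r sin θ − e = -8.450488 − 20 = -28.450488
x = r cos θ + √(L² − h²) = 15.893057 + √(19321.0 − 809.4303) = 15.893057 + 136.057230 = 151.950286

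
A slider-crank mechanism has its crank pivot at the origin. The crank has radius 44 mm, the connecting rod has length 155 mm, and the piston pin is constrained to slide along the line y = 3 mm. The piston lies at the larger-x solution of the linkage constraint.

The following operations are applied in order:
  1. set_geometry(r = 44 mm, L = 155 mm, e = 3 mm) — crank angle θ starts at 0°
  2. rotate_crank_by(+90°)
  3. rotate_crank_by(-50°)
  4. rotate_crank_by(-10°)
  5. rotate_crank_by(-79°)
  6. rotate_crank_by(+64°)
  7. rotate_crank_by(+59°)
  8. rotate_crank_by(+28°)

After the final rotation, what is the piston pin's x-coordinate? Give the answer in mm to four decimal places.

set_geometry: r = 44 mm, L = 155 mm, e = 3 mm; θ ← 0°
rotate_crank_by(+90°): θ ← 0° +90° = 90°
rotate_crank_by(-50°): θ ← 90° -50° = 40°
rotate_crank_by(-10°): θ ← 40° -10° = 30°
rotate_crank_by(-79°): θ ← 30° -79° = -49°
rotate_crank_by(+64°): θ ← -49° +64° = 15°
rotate_crank_by(+59°): θ ← 15° +59° = 74°
rotate_crank_by(+28°): θ ← 74° +28° = 102°
crank pin P = (r cos θ, r sin θ) = (-9.148114, 43.038494)
h = r sin θ − e = 43.038494 − 3 = 40.038494
x = r cos θ + √(L² − h²) = -9.148114 + √(24025.0 − 1603.0810) = -9.148114 + 149.739504 = 140.591389

140.5914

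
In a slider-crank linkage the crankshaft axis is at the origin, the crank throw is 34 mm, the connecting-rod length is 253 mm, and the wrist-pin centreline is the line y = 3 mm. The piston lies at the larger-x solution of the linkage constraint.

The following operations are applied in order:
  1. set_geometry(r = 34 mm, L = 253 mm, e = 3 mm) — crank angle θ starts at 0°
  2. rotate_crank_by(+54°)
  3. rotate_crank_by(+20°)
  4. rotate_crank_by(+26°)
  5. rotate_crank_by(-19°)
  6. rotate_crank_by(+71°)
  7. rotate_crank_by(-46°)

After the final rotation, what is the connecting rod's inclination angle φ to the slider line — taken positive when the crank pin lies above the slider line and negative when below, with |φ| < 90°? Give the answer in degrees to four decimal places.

set_geometry: r = 34 mm, L = 253 mm, e = 3 mm; θ ← 0°
rotate_crank_by(+54°): θ ← 0° +54° = 54°
rotate_crank_by(+20°): θ ← 54° +20° = 74°
rotate_crank_by(+26°): θ ← 74° +26° = 100°
rotate_crank_by(-19°): θ ← 100° -19° = 81°
rotate_crank_by(+71°): θ ← 81° +71° = 152°
rotate_crank_by(-46°): θ ← 152° -46° = 106°
crank pin P = (r cos θ, r sin θ) = (-9.371670, 32.682898)
h = r sin θ − e = 32.682898 − 3 = 29.682898
sin φ = h / L = 29.682898 / 253 = 0.11732371
φ = arcsin(0.11732371) = 6.737671°

6.7377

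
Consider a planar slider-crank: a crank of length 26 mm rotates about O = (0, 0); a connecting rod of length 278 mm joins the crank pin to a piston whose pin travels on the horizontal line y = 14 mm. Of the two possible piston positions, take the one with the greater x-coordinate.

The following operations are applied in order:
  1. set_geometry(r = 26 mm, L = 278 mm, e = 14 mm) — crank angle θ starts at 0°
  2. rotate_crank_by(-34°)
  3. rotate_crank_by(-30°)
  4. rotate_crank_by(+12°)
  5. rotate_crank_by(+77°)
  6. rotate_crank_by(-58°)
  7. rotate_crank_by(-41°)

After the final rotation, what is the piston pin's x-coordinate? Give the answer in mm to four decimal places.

282.4184

set_geometry: r = 26 mm, L = 278 mm, e = 14 mm; θ ← 0°
rotate_crank_by(-34°): θ ← 0° -34° = -34°
rotate_crank_by(-30°): θ ← -34° -30° = -64°
rotate_crank_by(+12°): θ ← -64° +12° = -52°
rotate_crank_by(+77°): θ ← -52° +77° = 25°
rotate_crank_by(-58°): θ ← 25° -58° = -33°
rotate_crank_by(-41°): θ ← -33° -41° = -74°
crank pin P = (r cos θ, r sin θ) = (7.166571, -24.992804)
h = r sin θ − e = -24.992804 − 14 = -38.992804
x = r cos θ + √(L² − h²) = 7.166571 + √(77284.0 − 1520.4388) = 7.166571 + 275.251814 = 282.418385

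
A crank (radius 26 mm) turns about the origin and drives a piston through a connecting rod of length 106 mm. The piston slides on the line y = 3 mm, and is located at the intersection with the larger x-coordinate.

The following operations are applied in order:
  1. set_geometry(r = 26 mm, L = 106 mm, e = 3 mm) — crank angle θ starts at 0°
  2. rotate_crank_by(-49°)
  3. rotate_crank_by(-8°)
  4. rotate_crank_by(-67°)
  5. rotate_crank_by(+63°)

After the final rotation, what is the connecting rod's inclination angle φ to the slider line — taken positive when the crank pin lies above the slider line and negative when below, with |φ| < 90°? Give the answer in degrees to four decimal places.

set_geometry: r = 26 mm, L = 106 mm, e = 3 mm; θ ← 0°
rotate_crank_by(-49°): θ ← 0° -49° = -49°
rotate_crank_by(-8°): θ ← -49° -8° = -57°
rotate_crank_by(-67°): θ ← -57° -67° = -124°
rotate_crank_by(+63°): θ ← -124° +63° = -61°
crank pin P = (r cos θ, r sin θ) = (12.605050, -22.740112)
h = r sin θ − e = -22.740112 − 3 = -25.740112
sin φ = h / L = -25.740112 / 106 = -0.24283125
φ = arcsin(-0.24283125) = -14.053703°

-14.0537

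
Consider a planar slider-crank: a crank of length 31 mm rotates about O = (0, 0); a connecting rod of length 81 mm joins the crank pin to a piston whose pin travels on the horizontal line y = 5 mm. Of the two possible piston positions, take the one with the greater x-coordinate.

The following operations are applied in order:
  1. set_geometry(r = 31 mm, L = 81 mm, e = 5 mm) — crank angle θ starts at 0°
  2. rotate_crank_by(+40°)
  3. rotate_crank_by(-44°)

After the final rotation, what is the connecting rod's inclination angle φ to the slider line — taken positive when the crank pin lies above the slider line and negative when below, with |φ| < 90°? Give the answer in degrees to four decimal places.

-5.0730

set_geometry: r = 31 mm, L = 81 mm, e = 5 mm; θ ← 0°
rotate_crank_by(+40°): θ ← 0° +40° = 40°
rotate_crank_by(-44°): θ ← 40° -44° = -4°
crank pin P = (r cos θ, r sin θ) = (30.924486, -2.162451)
h = r sin θ − e = -2.162451 − 5 = -7.162451
sin φ = h / L = -7.162451 / 81 = -0.08842532
φ = arcsin(-0.08842532) = -5.073023°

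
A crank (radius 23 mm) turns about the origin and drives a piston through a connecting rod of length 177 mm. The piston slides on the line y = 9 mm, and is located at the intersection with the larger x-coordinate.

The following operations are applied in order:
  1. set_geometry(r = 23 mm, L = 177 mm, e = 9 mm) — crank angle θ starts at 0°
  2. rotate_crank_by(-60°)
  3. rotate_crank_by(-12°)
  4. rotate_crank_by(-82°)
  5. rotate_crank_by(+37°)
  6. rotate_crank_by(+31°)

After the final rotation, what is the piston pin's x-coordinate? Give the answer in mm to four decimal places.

175.6980

set_geometry: r = 23 mm, L = 177 mm, e = 9 mm; θ ← 0°
rotate_crank_by(-60°): θ ← 0° -60° = -60°
rotate_crank_by(-12°): θ ← -60° -12° = -72°
rotate_crank_by(-82°): θ ← -72° -82° = -154°
rotate_crank_by(+37°): θ ← -154° +37° = -117°
rotate_crank_by(+31°): θ ← -117° +31° = -86°
crank pin P = (r cos θ, r sin θ) = (1.604399, -22.943973)
h = r sin θ − e = -22.943973 − 9 = -31.943973
x = r cos θ + √(L² − h²) = 1.604399 + √(31329.0 − 1020.4174) = 1.604399 + 174.093603 = 175.698002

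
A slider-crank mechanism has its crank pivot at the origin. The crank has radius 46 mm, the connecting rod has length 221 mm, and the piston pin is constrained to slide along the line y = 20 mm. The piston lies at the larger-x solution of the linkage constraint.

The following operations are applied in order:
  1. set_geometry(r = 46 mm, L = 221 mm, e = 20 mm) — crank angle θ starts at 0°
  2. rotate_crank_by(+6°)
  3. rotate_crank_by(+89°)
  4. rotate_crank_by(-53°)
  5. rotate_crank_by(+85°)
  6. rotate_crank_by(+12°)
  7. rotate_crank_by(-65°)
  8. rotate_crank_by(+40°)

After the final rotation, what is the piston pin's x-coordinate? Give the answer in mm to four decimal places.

201.1901

set_geometry: r = 46 mm, L = 221 mm, e = 20 mm; θ ← 0°
rotate_crank_by(+6°): θ ← 0° +6° = 6°
rotate_crank_by(+89°): θ ← 6° +89° = 95°
rotate_crank_by(-53°): θ ← 95° -53° = 42°
rotate_crank_by(+85°): θ ← 42° +85° = 127°
rotate_crank_by(+12°): θ ← 127° +12° = 139°
rotate_crank_by(-65°): θ ← 139° -65° = 74°
rotate_crank_by(+40°): θ ← 74° +40° = 114°
crank pin P = (r cos θ, r sin θ) = (-18.709886, 42.023091)
h = r sin θ − e = 42.023091 − 20 = 22.023091
x = r cos θ + √(L² − h²) = -18.709886 + √(48841.0 − 485.0165) = -18.709886 + 219.899940 = 201.190054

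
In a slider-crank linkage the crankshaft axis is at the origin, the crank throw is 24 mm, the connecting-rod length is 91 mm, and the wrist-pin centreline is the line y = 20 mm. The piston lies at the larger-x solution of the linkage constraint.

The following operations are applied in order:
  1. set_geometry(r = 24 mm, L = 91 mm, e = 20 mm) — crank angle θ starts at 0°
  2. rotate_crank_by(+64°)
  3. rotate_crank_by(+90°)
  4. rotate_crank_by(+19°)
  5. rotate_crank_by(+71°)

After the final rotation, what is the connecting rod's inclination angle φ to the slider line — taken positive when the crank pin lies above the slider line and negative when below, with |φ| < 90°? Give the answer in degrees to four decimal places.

-27.1824

set_geometry: r = 24 mm, L = 91 mm, e = 20 mm; θ ← 0°
rotate_crank_by(+64°): θ ← 0° +64° = 64°
rotate_crank_by(+90°): θ ← 64° +90° = 154°
rotate_crank_by(+19°): θ ← 154° +19° = 173°
rotate_crank_by(+71°): θ ← 173° +71° = 244°
crank pin P = (r cos θ, r sin θ) = (-10.520908, -21.571057)
h = r sin θ − e = -21.571057 − 20 = -41.571057
sin φ = h / L = -41.571057 / 91 = -0.45682480
φ = arcsin(-0.45682480) = -27.182407°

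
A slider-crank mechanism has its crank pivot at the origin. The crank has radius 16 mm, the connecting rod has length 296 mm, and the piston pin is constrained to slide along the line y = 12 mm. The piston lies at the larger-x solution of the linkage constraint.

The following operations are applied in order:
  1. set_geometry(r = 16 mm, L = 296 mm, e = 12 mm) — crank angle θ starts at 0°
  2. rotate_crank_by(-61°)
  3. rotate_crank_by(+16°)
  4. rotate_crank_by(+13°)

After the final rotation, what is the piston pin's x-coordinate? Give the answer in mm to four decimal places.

308.8595

set_geometry: r = 16 mm, L = 296 mm, e = 12 mm; θ ← 0°
rotate_crank_by(-61°): θ ← 0° -61° = -61°
rotate_crank_by(+16°): θ ← -61° +16° = -45°
rotate_crank_by(+13°): θ ← -45° +13° = -32°
crank pin P = (r cos θ, r sin θ) = (13.568770, -8.478708)
h = r sin θ − e = -8.478708 − 12 = -20.478708
x = r cos θ + √(L² − h²) = 13.568770 + √(87616.0 − 419.3775) = 13.568770 + 295.290742 = 308.859512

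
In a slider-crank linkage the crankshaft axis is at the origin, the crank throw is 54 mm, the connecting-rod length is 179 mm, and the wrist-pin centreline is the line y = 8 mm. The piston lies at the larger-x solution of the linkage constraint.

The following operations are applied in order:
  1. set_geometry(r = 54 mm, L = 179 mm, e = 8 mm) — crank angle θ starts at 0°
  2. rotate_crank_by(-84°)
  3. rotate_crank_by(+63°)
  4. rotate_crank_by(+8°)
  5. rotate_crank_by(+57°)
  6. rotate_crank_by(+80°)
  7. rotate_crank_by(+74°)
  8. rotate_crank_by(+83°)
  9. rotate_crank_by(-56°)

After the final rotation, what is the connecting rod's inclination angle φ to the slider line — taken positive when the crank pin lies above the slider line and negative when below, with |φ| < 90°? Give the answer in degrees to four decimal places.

-14.9520

set_geometry: r = 54 mm, L = 179 mm, e = 8 mm; θ ← 0°
rotate_crank_by(-84°): θ ← 0° -84° = -84°
rotate_crank_by(+63°): θ ← -84° +63° = -21°
rotate_crank_by(+8°): θ ← -21° +8° = -13°
rotate_crank_by(+57°): θ ← -13° +57° = 44°
rotate_crank_by(+80°): θ ← 44° +80° = 124°
rotate_crank_by(+74°): θ ← 124° +74° = 198°
rotate_crank_by(+83°): θ ← 198° +83° = 281°
rotate_crank_by(-56°): θ ← 281° -56° = 225°
crank pin P = (r cos θ, r sin θ) = (-38.183766, -38.183766)
h = r sin θ − e = -38.183766 − 8 = -46.183766
sin φ = h / L = -46.183766 / 179 = -0.25800987
φ = arcsin(-0.25800987) = -14.952007°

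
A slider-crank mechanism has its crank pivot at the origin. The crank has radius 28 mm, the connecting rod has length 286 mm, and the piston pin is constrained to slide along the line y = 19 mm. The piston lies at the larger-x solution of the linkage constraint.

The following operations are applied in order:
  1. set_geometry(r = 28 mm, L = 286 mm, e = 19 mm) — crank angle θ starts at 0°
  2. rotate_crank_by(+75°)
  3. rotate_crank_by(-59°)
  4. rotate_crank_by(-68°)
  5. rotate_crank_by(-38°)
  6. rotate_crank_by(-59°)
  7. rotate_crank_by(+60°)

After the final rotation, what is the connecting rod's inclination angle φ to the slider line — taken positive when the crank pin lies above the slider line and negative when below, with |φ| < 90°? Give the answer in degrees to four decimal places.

set_geometry: r = 28 mm, L = 286 mm, e = 19 mm; θ ← 0°
rotate_crank_by(+75°): θ ← 0° +75° = 75°
rotate_crank_by(-59°): θ ← 75° -59° = 16°
rotate_crank_by(-68°): θ ← 16° -68° = -52°
rotate_crank_by(-38°): θ ← -52° -38° = -90°
rotate_crank_by(-59°): θ ← -90° -59° = -149°
rotate_crank_by(+60°): θ ← -149° +60° = -89°
crank pin P = (r cos θ, r sin θ) = (0.488667, -27.995735)
h = r sin θ − e = -27.995735 − 19 = -46.995735
sin φ = h / L = -46.995735 / 286 = -0.16432075
φ = arcsin(-0.16432075) = -9.457778°

-9.4578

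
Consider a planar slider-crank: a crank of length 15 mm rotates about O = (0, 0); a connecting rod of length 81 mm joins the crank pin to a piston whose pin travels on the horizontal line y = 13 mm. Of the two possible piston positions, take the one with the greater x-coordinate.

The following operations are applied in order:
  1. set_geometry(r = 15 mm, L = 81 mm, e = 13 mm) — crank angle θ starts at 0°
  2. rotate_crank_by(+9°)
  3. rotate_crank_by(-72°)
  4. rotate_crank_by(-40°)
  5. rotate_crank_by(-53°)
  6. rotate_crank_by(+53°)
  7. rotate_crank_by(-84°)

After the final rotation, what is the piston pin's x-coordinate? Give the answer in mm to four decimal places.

65.3377

set_geometry: r = 15 mm, L = 81 mm, e = 13 mm; θ ← 0°
rotate_crank_by(+9°): θ ← 0° +9° = 9°
rotate_crank_by(-72°): θ ← 9° -72° = -63°
rotate_crank_by(-40°): θ ← -63° -40° = -103°
rotate_crank_by(-53°): θ ← -103° -53° = -156°
rotate_crank_by(+53°): θ ← -156° +53° = -103°
rotate_crank_by(-84°): θ ← -103° -84° = -187°
crank pin P = (r cos θ, r sin θ) = (-14.888192, 1.828040)
h = r sin θ − e = 1.828040 − 13 = -11.171960
x = r cos θ + √(L² − h²) = -14.888192 + √(6561.0 − 124.8127) = -14.888192 + 80.225852 = 65.337660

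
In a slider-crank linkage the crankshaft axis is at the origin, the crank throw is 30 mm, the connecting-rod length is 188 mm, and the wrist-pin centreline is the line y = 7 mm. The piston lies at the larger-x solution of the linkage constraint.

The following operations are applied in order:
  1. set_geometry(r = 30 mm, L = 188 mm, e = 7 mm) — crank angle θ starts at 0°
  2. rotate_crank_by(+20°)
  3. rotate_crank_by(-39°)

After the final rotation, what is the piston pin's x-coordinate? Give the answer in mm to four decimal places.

set_geometry: r = 30 mm, L = 188 mm, e = 7 mm; θ ← 0°
rotate_crank_by(+20°): θ ← 0° +20° = 20°
rotate_crank_by(-39°): θ ← 20° -39° = -19°
crank pin P = (r cos θ, r sin θ) = (28.365557, -9.767045)
h = r sin θ − e = -9.767045 − 7 = -16.767045
x = r cos θ + √(L² − h²) = 28.365557 + √(35344.0 − 281.1338) = 28.365557 + 187.250811 = 215.616368

215.6164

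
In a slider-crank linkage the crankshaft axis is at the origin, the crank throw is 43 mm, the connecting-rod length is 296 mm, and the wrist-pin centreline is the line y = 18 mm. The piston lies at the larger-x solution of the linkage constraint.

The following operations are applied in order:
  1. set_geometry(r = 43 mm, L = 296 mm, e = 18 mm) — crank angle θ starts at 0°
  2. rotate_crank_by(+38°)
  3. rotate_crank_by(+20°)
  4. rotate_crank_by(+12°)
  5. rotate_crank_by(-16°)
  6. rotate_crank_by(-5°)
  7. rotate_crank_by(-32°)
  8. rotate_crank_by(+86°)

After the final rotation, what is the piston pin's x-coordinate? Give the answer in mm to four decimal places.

set_geometry: r = 43 mm, L = 296 mm, e = 18 mm; θ ← 0°
rotate_crank_by(+38°): θ ← 0° +38° = 38°
rotate_crank_by(+20°): θ ← 38° +20° = 58°
rotate_crank_by(+12°): θ ← 58° +12° = 70°
rotate_crank_by(-16°): θ ← 70° -16° = 54°
rotate_crank_by(-5°): θ ← 54° -5° = 49°
rotate_crank_by(-32°): θ ← 49° -32° = 17°
rotate_crank_by(+86°): θ ← 17° +86° = 103°
crank pin P = (r cos θ, r sin θ) = (-9.672895, 41.897913)
h = r sin θ − e = 41.897913 − 18 = 23.897913
x = r cos θ + √(L² − h²) = -9.672895 + √(87616.0 − 571.1102) = -9.672895 + 295.033710 = 285.360814

285.3608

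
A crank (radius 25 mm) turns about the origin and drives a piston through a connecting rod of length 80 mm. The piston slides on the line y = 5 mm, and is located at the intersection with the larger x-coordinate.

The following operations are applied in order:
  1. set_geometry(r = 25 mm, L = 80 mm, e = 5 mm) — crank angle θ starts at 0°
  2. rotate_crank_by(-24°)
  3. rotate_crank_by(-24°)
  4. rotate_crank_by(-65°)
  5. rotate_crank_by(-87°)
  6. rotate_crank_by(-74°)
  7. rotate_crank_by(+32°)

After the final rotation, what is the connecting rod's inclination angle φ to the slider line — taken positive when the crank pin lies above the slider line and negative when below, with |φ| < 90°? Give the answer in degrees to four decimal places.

12.3229

set_geometry: r = 25 mm, L = 80 mm, e = 5 mm; θ ← 0°
rotate_crank_by(-24°): θ ← 0° -24° = -24°
rotate_crank_by(-24°): θ ← -24° -24° = -48°
rotate_crank_by(-65°): θ ← -48° -65° = -113°
rotate_crank_by(-87°): θ ← -113° -87° = -200°
rotate_crank_by(-74°): θ ← -200° -74° = -274°
rotate_crank_by(+32°): θ ← -274° +32° = -242°
crank pin P = (r cos θ, r sin θ) = (-11.736789, 22.073690)
h = r sin θ − e = 22.073690 − 5 = 17.073690
sin φ = h / L = 17.073690 / 80 = 0.21342112
φ = arcsin(0.21342112) = 12.322915°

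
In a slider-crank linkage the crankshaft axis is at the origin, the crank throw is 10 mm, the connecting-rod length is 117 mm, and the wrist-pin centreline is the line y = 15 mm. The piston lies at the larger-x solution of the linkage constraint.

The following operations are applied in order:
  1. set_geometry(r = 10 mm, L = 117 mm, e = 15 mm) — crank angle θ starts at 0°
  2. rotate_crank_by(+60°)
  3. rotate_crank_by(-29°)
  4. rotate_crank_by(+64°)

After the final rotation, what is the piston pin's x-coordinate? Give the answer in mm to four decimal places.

116.0199

set_geometry: r = 10 mm, L = 117 mm, e = 15 mm; θ ← 0°
rotate_crank_by(+60°): θ ← 0° +60° = 60°
rotate_crank_by(-29°): θ ← 60° -29° = 31°
rotate_crank_by(+64°): θ ← 31° +64° = 95°
crank pin P = (r cos θ, r sin θ) = (-0.871557, 9.961947)
h = r sin θ − e = 9.961947 − 15 = -5.038053
x = r cos θ + √(L² − h²) = -0.871557 + √(13689.0 − 25.3820) = -0.871557 + 116.891480 = 116.019922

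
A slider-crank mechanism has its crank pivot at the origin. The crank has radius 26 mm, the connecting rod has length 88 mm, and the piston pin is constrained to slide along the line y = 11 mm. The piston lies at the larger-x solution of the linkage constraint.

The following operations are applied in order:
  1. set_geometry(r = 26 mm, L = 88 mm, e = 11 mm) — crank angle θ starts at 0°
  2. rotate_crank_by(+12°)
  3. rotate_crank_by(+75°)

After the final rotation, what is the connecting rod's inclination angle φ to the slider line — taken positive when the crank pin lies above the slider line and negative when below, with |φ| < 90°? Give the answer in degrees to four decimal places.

9.7907

set_geometry: r = 26 mm, L = 88 mm, e = 11 mm; θ ← 0°
rotate_crank_by(+12°): θ ← 0° +12° = 12°
rotate_crank_by(+75°): θ ← 12° +75° = 87°
crank pin P = (r cos θ, r sin θ) = (1.360735, 25.964368)
h = r sin θ − e = 25.964368 − 11 = 14.964368
sin φ = h / L = 14.964368 / 88 = 0.17004964
φ = arcsin(0.17004964) = 9.790705°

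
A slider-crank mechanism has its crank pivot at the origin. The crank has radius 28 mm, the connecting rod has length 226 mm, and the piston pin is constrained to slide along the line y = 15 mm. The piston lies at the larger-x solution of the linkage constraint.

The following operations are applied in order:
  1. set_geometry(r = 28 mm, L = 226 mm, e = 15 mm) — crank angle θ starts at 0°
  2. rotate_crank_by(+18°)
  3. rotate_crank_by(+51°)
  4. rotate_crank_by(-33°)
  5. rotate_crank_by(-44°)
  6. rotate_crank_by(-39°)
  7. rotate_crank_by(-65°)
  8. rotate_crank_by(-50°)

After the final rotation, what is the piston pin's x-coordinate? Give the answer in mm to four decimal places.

198.1293

set_geometry: r = 28 mm, L = 226 mm, e = 15 mm; θ ← 0°
rotate_crank_by(+18°): θ ← 0° +18° = 18°
rotate_crank_by(+51°): θ ← 18° +51° = 69°
rotate_crank_by(-33°): θ ← 69° -33° = 36°
rotate_crank_by(-44°): θ ← 36° -44° = -8°
rotate_crank_by(-39°): θ ← -8° -39° = -47°
rotate_crank_by(-65°): θ ← -47° -65° = -112°
rotate_crank_by(-50°): θ ← -112° -50° = -162°
crank pin P = (r cos θ, r sin θ) = (-26.629582, -8.652476)
h = r sin θ − e = -8.652476 − 15 = -23.652476
x = r cos θ + √(L² − h²) = -26.629582 + √(51076.0 − 559.4396) = -26.629582 + 224.758894 = 198.129311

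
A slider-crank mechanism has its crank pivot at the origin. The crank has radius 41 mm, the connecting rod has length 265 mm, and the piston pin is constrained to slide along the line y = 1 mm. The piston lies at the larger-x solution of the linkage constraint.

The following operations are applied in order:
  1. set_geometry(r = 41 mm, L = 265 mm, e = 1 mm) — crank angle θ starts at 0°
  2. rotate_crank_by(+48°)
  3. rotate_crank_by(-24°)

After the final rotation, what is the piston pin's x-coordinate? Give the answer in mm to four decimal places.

set_geometry: r = 41 mm, L = 265 mm, e = 1 mm; θ ← 0°
rotate_crank_by(+48°): θ ← 0° +48° = 48°
rotate_crank_by(-24°): θ ← 48° -24° = 24°
crank pin P = (r cos θ, r sin θ) = (37.455364, 16.676202)
h = r sin θ − e = 16.676202 − 1 = 15.676202
x = r cos θ + √(L² − h²) = 37.455364 + √(70225.0 − 245.7433) = 37.455364 + 264.535927 = 301.991291

301.9913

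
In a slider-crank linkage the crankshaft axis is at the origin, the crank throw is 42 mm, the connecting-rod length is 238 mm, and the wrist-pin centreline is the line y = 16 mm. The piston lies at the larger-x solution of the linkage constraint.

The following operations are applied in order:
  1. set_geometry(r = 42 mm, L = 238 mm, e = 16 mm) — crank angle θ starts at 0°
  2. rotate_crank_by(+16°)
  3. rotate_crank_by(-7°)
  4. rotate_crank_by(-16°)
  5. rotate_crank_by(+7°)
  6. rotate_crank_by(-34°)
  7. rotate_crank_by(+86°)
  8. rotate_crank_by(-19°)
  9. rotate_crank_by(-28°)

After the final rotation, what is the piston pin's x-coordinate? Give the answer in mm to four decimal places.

set_geometry: r = 42 mm, L = 238 mm, e = 16 mm; θ ← 0°
rotate_crank_by(+16°): θ ← 0° +16° = 16°
rotate_crank_by(-7°): θ ← 16° -7° = 9°
rotate_crank_by(-16°): θ ← 9° -16° = -7°
rotate_crank_by(+7°): θ ← -7° +7° = 0°
rotate_crank_by(-34°): θ ← 0° -34° = -34°
rotate_crank_by(+86°): θ ← -34° +86° = 52°
rotate_crank_by(-19°): θ ← 52° -19° = 33°
rotate_crank_by(-28°): θ ← 33° -28° = 5°
crank pin P = (r cos θ, r sin θ) = (41.840177, 3.660541)
h = r sin θ − e = 3.660541 − 16 = -12.339459
x = r cos θ + √(L² − h²) = 41.840177 + √(56644.0 − 152.2622) = 41.840177 + 237.679906 = 279.520083

279.5201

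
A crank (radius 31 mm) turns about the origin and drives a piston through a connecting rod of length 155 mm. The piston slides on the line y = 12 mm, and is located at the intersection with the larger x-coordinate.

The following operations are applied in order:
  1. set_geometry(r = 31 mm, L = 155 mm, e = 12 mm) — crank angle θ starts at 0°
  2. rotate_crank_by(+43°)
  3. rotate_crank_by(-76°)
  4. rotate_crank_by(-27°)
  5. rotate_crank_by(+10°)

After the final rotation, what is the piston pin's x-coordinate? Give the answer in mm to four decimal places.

170.7479

set_geometry: r = 31 mm, L = 155 mm, e = 12 mm; θ ← 0°
rotate_crank_by(+43°): θ ← 0° +43° = 43°
rotate_crank_by(-76°): θ ← 43° -76° = -33°
rotate_crank_by(-27°): θ ← -33° -27° = -60°
rotate_crank_by(+10°): θ ← -60° +10° = -50°
crank pin P = (r cos θ, r sin θ) = (19.926416, -23.747378)
h = r sin θ − e = -23.747378 − 12 = -35.747378
x = r cos θ + √(L² − h²) = 19.926416 + √(24025.0 − 1277.8750) = 19.926416 + 150.821500 = 170.747916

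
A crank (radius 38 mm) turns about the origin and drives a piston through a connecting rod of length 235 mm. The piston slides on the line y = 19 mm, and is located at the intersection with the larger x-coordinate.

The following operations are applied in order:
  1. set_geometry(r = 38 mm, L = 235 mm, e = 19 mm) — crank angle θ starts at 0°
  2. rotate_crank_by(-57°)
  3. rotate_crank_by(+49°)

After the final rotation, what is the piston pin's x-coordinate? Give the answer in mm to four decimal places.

271.3716

set_geometry: r = 38 mm, L = 235 mm, e = 19 mm; θ ← 0°
rotate_crank_by(-57°): θ ← 0° -57° = -57°
rotate_crank_by(+49°): θ ← -57° +49° = -8°
crank pin P = (r cos θ, r sin θ) = (37.630187, -5.288578)
h = r sin θ − e = -5.288578 − 19 = -24.288578
x = r cos θ + √(L² − h²) = 37.630187 + √(55225.0 − 589.9350) = 37.630187 + 233.741449 = 271.371636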